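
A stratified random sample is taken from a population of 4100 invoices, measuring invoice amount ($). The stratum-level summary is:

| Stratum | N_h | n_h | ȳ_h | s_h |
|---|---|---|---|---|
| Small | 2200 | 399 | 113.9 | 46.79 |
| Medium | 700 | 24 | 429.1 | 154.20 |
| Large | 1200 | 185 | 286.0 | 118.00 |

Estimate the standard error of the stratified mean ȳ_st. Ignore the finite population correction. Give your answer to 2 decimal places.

V̂(ȳ_st) = Σ W_h² s_h²/n_h, with W_h = N_h/N and N = 4100:
  stratum Small: (2200/4100)²·46.79²/399 = 1.57983
  stratum Medium: (700/4100)²·154.20²/24 = 28.8792
  stratum Large: (1200/4100)²·118.00²/185 = 6.44744
V̂(ȳ_st) = 36.9065
SE(ȳ_st) = √36.9065 = 6.07507

SE(ȳ_st) ≈ 6.08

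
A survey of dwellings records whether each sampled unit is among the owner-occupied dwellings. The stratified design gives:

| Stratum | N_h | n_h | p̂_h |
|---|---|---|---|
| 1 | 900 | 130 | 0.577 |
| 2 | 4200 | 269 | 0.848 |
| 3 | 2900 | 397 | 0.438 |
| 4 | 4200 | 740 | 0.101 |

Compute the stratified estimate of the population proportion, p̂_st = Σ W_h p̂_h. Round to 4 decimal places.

N = 12200; stratum weights W_h = N_h/N.
p̂_st = Σ W_h p̂_h = (900·0.577 + 4200·0.848 + 2900·0.438 + 4200·0.101)/12200 = 0.47339

p̂_st ≈ 0.4734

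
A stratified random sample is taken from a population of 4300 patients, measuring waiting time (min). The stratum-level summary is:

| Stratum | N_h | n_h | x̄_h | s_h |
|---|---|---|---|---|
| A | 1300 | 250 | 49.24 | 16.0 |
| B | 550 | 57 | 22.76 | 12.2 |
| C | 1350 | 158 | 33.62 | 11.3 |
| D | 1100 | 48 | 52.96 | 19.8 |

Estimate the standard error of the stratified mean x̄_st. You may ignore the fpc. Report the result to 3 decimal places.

SE(x̄_st) ≈ 0.866

V̂(x̄_st) = Σ W_h² s_h²/n_h, with W_h = N_h/N and N = 4300:
  stratum A: (1300/4300)²·16.0²/250 = 0.0935944
  stratum B: (550/4300)²·12.2²/57 = 0.0427202
  stratum C: (1350/4300)²·11.3²/158 = 0.0796582
  stratum D: (1100/4300)²·19.8²/48 = 0.534488
V̂(x̄_st) = 0.75046
SE(x̄_st) = √0.75046 = 0.866291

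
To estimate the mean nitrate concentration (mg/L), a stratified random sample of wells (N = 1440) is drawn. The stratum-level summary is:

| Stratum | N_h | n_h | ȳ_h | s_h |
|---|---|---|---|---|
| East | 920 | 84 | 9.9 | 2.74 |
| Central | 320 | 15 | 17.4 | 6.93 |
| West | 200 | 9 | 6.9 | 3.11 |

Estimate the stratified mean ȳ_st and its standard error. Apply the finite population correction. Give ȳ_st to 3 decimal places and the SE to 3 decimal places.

ȳ_st = Σ W_h ȳ_h = (920·9.9 + 320·17.4 + 200·6.9)/1440 = 11.15000
V̂(ȳ_st) = Σ W_h² (1 − n_h/N_h) s_h²/n_h, with W_h = N_h/N and N = 1440:
  stratum East: (920/1440)²·(1 − 84/920)·2.74²/84 = 0.0331506
  stratum Central: (320/1440)²·(1 − 15/320)·6.93²/15 = 0.150695
  stratum West: (200/1440)²·(1 − 9/200)·3.11²/9 = 0.0197978
V̂(ȳ_st) = 0.203644
SE(ȳ_st) = √0.203644 = 0.451269

ȳ_st ≈ 11.150, SE ≈ 0.451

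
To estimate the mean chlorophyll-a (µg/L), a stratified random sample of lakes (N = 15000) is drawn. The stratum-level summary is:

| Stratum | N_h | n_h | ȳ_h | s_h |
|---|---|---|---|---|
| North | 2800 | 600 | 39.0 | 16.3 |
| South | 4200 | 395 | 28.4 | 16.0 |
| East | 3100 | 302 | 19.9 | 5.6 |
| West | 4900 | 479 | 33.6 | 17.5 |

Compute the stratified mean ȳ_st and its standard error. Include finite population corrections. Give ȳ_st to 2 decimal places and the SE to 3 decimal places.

ȳ_st = Σ W_h ȳ_h = (2800·39.0 + 4200·28.4 + 3100·19.9 + 4900·33.6)/15000 = 30.32067
V̂(ȳ_st) = Σ W_h² (1 − n_h/N_h) s_h²/n_h, with W_h = N_h/N and N = 15000:
  stratum North: (2800/15000)²·(1 − 600/2800)·16.3²/600 = 0.0121233
  stratum South: (4200/15000)²·(1 − 395/4200)·16.0²/395 = 0.0460325
  stratum East: (3100/15000)²·(1 − 302/3100)·5.6²/302 = 0.0040031
  stratum West: (4900/15000)²·(1 − 479/4900)·17.5²/479 = 0.0615566
V̂(ȳ_st) = 0.123716
SE(ȳ_st) = √0.123716 = 0.351732

ȳ_st ≈ 30.32, SE ≈ 0.352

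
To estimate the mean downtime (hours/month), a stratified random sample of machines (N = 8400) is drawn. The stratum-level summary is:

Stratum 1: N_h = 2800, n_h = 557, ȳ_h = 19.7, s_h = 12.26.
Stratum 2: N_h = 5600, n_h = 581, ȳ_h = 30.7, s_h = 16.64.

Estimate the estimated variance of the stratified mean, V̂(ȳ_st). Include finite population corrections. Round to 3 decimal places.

V̂(ȳ_st) ≈ 0.214

V̂(ȳ_st) = Σ W_h² (1 − n_h/N_h) s_h²/n_h, with W_h = N_h/N and N = 8400:
  stratum 1: (2800/8400)²·(1 − 557/2800)·12.26²/557 = 0.024019
  stratum 2: (5600/8400)²·(1 − 581/5600)·16.64²/581 = 0.189835
V̂(ȳ_st) = 0.213854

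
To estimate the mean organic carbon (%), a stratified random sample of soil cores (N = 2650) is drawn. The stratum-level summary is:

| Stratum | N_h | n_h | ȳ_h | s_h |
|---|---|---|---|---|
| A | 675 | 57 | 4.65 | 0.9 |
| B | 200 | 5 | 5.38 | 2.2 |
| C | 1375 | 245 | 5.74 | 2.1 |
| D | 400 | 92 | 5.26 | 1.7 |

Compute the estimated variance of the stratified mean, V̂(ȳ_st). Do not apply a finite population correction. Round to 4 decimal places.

V̂(ȳ_st) ≈ 0.0120

V̂(ȳ_st) = Σ W_h² s_h²/n_h, with W_h = N_h/N and N = 2650:
  stratum A: (675/2650)²·0.9²/57 = 0.000921989
  stratum B: (200/2650)²·2.2²/5 = 0.00551371
  stratum C: (1375/2650)²·2.1²/245 = 0.00484603
  stratum D: (400/2650)²·1.7²/92 = 0.000715712
V̂(ȳ_st) = 0.0119974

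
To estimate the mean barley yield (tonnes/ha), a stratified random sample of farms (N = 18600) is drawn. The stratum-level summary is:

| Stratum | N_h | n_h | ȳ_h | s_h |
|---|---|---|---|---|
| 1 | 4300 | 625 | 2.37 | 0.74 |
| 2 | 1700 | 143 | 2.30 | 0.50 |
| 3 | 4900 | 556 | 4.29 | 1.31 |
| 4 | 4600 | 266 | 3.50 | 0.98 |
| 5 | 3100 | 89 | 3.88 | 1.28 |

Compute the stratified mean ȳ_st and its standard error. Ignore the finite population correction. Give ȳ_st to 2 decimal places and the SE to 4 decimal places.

ȳ_st = Σ W_h ȳ_h = (4300·2.37 + 1700·2.30 + 4900·4.29 + 4600·3.50 + 3100·3.88)/18600 = 3.40054
V̂(ȳ_st) = Σ W_h² s_h²/n_h, with W_h = N_h/N and N = 18600:
  stratum 1: (4300/18600)²·0.74²/625 = 4.68268e-05
  stratum 2: (1700/18600)²·0.50²/143 = 1.46041e-05
  stratum 3: (4900/18600)²·1.31²/556 = 0.000214207
  stratum 4: (4600/18600)²·0.98²/266 = 0.000220831
  stratum 5: (3100/18600)²·1.28²/89 = 0.000511361
V̂(ȳ_st) = 0.00100783
SE(ȳ_st) = √0.00100783 = 0.0317463

ȳ_st ≈ 3.40, SE ≈ 0.0317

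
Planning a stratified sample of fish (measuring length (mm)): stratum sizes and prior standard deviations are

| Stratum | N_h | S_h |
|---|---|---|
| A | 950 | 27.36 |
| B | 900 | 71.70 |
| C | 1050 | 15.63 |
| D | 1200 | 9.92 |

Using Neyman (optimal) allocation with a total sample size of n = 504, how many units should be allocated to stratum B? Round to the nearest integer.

274

Neyman allocation: n_h = n · N_h S_h / Σ N_i S_i, with n = 504.
  stratum A: N_h·S_h = 950·27.36 = 25992.00
  stratum B: N_h·S_h = 900·71.70 = 64530.00
  stratum C: N_h·S_h = 1050·15.63 = 16411.50
  stratum D: N_h·S_h = 1200·9.92 = 11904.00
Σ N_h S_h = 118837.50
n for stratum B = 504·64530.00/118837.50 = 273.677 → 274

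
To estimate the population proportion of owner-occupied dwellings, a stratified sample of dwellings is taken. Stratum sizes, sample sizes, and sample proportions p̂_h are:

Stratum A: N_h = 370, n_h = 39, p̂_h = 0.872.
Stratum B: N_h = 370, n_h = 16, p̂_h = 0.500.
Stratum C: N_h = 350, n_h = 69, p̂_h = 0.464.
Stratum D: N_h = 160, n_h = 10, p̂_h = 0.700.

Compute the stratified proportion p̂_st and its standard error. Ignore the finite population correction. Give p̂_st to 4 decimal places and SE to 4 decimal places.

N = 1250; stratum weights W_h = N_h/N.
p̂_st = Σ W_h p̂_h = (370·0.872 + 370·0.500 + 350·0.464 + 160·0.700)/1250 = 0.62563
V̂(p̂_st) = Σ W_h² p̂_h(1−p̂_h)/(n_h−1):
  stratum A: (370/1250)²·0.872·0.128/38 = 0.000257351
  stratum B: (370/1250)²·0.500·0.500/15 = 0.00146027
  stratum C: (350/1250)²·0.464·0.536/68 = 0.000286741
  stratum D: (160/1250)²·0.700·0.300/9 = 0.000382293
V̂(p̂_st) = 0.00238665; SE = √V̂ = 0.0488534

p̂_st ≈ 0.6256, SE ≈ 0.0489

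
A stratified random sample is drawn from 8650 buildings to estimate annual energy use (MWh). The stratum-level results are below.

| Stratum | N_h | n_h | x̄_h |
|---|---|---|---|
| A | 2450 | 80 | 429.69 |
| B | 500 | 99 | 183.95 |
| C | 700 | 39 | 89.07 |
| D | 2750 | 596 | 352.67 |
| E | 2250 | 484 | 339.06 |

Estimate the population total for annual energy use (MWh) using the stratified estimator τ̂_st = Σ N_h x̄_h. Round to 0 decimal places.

τ̂_st ≈ 2939792

τ̂_st = Σ N_h x̄_h = 2450·429.69 + 500·183.95 + 700·89.07 + 2750·352.67 + 2250·339.06 = 2939792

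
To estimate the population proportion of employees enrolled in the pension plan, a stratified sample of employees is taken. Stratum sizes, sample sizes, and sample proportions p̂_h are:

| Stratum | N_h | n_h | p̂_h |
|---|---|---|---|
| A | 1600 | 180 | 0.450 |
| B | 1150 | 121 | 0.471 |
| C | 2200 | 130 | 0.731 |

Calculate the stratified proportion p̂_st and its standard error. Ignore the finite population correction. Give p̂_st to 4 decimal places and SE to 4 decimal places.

p̂_st ≈ 0.5798, SE ≈ 0.0236

N = 4950; stratum weights W_h = N_h/N.
p̂_st = Σ W_h p̂_h = (1600·0.450 + 1150·0.471 + 2200·0.731)/4950 = 0.57977
V̂(p̂_st) = Σ W_h² p̂_h(1−p̂_h)/(n_h−1):
  stratum A: (1600/4950)²·0.450·0.550/179 = 0.000144461
  stratum B: (1150/4950)²·0.471·0.529/120 = 0.000112068
  stratum C: (2200/4950)²·0.731·0.269/129 = 0.000301103
V̂(p̂_st) = 0.000557632; SE = √V̂ = 0.0236142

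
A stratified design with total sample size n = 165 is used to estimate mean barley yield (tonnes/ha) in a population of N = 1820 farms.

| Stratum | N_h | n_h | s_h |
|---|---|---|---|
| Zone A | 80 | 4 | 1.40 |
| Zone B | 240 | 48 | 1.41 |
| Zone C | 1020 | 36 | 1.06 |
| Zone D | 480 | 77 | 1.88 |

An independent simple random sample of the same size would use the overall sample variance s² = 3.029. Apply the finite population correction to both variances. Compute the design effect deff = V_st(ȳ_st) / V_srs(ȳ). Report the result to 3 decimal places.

V̂(ȳ_st) = Σ W_h² (1 − n_h/N_h) s_h²/n_h, with W_h = N_h/N and N = 1820:
  stratum Zone A: (80/1820)²·(1 − 4/80)·1.40²/4 = 0.000899408
  stratum Zone B: (240/1820)²·(1 − 48/240)·1.41²/48 = 0.000576191
  stratum Zone C: (1020/1820)²·(1 − 36/1020)·1.06²/36 = 0.00945718
  stratum Zone D: (480/1820)²·(1 − 77/480)·1.88²/77 = 0.00268058
V_st = 0.0136134
V_srs = (1 − 165/1820)·3.029/165 = 0.0166933
deff = V_st / V_srs = 0.0136134/0.0166933 = 0.8155

deff ≈ 0.815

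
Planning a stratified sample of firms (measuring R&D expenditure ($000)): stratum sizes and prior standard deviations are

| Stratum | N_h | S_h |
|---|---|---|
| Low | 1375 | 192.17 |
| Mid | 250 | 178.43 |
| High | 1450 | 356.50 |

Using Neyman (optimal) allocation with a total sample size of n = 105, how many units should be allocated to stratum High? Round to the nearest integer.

Neyman allocation: n_h = n · N_h S_h / Σ N_i S_i, with n = 105.
  stratum Low: N_h·S_h = 1375·192.17 = 264233.75
  stratum Mid: N_h·S_h = 250·178.43 = 44607.50
  stratum High: N_h·S_h = 1450·356.50 = 516925.00
Σ N_h S_h = 825766.25
n for stratum High = 105·516925.00/825766.25 = 65.729 → 66

66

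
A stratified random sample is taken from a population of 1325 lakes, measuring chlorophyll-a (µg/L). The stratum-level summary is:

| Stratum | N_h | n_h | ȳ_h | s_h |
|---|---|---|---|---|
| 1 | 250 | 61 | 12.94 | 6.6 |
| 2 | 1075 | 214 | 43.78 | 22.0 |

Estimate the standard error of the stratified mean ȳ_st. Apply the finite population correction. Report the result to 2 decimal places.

SE(ȳ_st) ≈ 1.10

V̂(ȳ_st) = Σ W_h² (1 − n_h/N_h) s_h²/n_h, with W_h = N_h/N and N = 1325:
  stratum 1: (250/1325)²·(1 − 61/250)·6.6²/61 = 0.0192189
  stratum 2: (1075/1325)²·(1 − 214/1075)·22.0²/214 = 1.19237
V̂(ȳ_st) = 1.21159
SE(ȳ_st) = √1.21159 = 1.10072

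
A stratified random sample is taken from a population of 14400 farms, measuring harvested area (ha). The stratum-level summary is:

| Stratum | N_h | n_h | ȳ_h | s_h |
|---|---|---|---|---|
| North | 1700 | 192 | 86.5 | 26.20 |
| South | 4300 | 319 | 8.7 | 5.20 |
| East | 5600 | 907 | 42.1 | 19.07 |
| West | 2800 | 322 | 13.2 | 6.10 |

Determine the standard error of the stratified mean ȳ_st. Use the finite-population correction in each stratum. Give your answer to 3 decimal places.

SE(ȳ_st) ≈ 0.325

V̂(ȳ_st) = Σ W_h² (1 − n_h/N_h) s_h²/n_h, with W_h = N_h/N and N = 14400:
  stratum North: (1700/14400)²·(1 − 192/1700)·26.20²/192 = 0.0442004
  stratum South: (4300/14400)²·(1 − 319/4300)·5.20²/319 = 0.00699764
  stratum East: (5600/14400)²·(1 − 907/5600)·19.07²/907 = 0.0508168
  stratum West: (2800/14400)²·(1 − 322/2800)·6.10²/322 = 0.00386668
V̂(ȳ_st) = 0.105882
SE(ȳ_st) = √0.105882 = 0.325395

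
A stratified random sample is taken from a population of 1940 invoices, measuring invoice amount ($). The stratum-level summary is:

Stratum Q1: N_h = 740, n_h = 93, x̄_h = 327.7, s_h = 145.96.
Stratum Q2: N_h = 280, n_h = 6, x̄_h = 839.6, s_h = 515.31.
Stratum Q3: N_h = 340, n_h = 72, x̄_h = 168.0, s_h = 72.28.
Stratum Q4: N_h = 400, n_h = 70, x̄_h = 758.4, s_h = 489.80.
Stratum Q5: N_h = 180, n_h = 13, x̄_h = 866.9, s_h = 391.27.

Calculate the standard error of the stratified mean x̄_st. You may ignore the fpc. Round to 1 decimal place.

SE(x̄_st) ≈ 34.7

V̂(x̄_st) = Σ W_h² s_h²/n_h, with W_h = N_h/N and N = 1940:
  stratum Q1: (740/1940)²·145.96²/93 = 33.3307
  stratum Q2: (280/1940)²·515.31²/6 = 921.931
  stratum Q3: (340/1940)²·72.28²/72 = 2.22873
  stratum Q4: (400/1940)²·489.80²/70 = 145.699
  stratum Q5: (180/1940)²·391.27²/13 = 101.38
V̂(x̄_st) = 1204.57
SE(x̄_st) = √1204.57 = 34.7069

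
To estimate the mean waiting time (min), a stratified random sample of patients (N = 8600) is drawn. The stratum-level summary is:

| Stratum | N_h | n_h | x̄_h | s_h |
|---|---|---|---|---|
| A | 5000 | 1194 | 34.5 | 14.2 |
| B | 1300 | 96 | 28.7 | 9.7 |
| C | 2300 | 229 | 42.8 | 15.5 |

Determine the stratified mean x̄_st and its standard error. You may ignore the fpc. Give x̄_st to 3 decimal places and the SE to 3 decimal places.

x̄_st ≈ 35.843, SE ≈ 0.393

x̄_st = Σ W_h x̄_h = (5000·34.5 + 1300·28.7 + 2300·42.8)/8600 = 35.84302
V̂(x̄_st) = Σ W_h² s_h²/n_h, with W_h = N_h/N and N = 8600:
  stratum A: (5000/8600)²·14.2²/1194 = 0.0570841
  stratum B: (1300/8600)²·9.7²/96 = 0.0223956
  stratum C: (2300/8600)²·15.5²/229 = 0.0750389
V̂(x̄_st) = 0.154519
SE(x̄_st) = √0.154519 = 0.393089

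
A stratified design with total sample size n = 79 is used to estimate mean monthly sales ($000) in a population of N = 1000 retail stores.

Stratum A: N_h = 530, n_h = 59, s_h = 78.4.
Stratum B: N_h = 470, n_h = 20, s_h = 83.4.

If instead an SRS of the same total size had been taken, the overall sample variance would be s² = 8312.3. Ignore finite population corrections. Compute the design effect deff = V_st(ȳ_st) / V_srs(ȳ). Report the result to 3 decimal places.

V̂(ȳ_st) = Σ W_h² s_h²/n_h, with W_h = N_h/N and N = 1000:
  stratum A: (530/1000)²·78.4²/59 = 29.2639
  stratum B: (470/1000)²·83.4²/20 = 76.8242
V_st = 106.088
V_srs = s²/n = 8312.3/79 = 105.219
deff = V_st / V_srs = 106.088/105.219 = 1.0083

deff ≈ 1.008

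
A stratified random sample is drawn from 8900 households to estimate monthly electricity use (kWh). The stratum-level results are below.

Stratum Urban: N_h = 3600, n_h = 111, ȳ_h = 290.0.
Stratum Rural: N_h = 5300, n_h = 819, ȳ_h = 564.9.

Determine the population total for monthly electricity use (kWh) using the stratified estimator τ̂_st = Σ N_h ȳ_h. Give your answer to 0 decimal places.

τ̂_st = Σ N_h ȳ_h = 3600·290.0 + 5300·564.9 = 4037970

τ̂_st ≈ 4037970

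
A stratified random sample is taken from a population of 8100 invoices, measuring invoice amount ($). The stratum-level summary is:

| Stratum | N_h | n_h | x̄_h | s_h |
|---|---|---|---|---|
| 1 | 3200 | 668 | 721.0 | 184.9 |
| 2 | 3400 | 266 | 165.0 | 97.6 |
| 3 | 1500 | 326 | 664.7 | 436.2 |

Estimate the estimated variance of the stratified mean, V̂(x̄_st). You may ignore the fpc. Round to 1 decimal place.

V̂(x̄_st) ≈ 34.3

V̂(x̄_st) = Σ W_h² s_h²/n_h, with W_h = N_h/N and N = 8100:
  stratum 1: (3200/8100)²·184.9²/668 = 7.9878
  stratum 2: (3400/8100)²·97.6²/266 = 6.30966
  stratum 3: (1500/8100)²·436.2²/326 = 20.0155
V̂(x̄_st) = 34.3129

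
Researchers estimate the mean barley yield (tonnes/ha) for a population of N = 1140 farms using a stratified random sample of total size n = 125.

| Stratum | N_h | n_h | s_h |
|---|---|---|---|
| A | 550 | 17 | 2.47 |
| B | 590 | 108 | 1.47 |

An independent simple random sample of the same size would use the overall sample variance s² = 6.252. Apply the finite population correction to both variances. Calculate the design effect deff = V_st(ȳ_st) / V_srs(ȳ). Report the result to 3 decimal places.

deff ≈ 1.916

V̂(ȳ_st) = Σ W_h² (1 − n_h/N_h) s_h²/n_h, with W_h = N_h/N and N = 1140:
  stratum A: (550/1140)²·(1 − 17/550)·2.47²/17 = 0.0809516
  stratum B: (590/1140)²·(1 − 108/590)·1.47²/108 = 0.00437825
V_st = 0.0853298
V_srs = (1 − 125/1140)·6.252/125 = 0.0445318
deff = V_st / V_srs = 0.0853298/0.0445318 = 1.9162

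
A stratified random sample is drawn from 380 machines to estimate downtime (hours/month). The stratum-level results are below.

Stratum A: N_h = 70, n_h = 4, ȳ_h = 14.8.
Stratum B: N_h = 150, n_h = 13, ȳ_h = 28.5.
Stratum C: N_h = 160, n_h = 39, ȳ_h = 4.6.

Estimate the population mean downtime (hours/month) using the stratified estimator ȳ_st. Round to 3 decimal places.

N = Σ N_h = 380. Stratum weights W_h = N_h/N.
ȳ_st = (70·14.8 + 150·28.5 + 160·4.6) / 380 = 15.91316

ȳ_st ≈ 15.913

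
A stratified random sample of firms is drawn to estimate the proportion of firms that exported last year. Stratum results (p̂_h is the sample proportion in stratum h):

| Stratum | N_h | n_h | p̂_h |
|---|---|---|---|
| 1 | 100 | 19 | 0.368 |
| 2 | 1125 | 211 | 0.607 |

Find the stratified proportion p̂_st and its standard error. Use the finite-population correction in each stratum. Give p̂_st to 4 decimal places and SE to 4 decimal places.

p̂_st ≈ 0.5875, SE ≈ 0.0291

N = 1225; stratum weights W_h = N_h/N.
p̂_st = Σ W_h p̂_h = (100·0.368 + 1125·0.607)/1225 = 0.58749
V̂(p̂_st) = Σ W_h² (1 − n_h/N_h) p̂_h(1−p̂_h)/(n_h−1):
  stratum 1: (100/1225)²·(1 − 19/100)·0.368·0.632/18 = 6.97437e-05
  stratum 2: (1125/1225)²·(1 − 211/1125)·0.607·0.393/210 = 0.000778374
V̂(p̂_st) = 0.000848118; SE = √V̂ = 0.0291225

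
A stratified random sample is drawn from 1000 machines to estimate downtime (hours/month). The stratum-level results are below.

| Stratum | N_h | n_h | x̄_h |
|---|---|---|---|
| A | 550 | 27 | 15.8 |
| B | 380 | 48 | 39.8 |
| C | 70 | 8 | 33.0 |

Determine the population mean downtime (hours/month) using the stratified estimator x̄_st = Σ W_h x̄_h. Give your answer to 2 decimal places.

N = Σ N_h = 1000. Stratum weights W_h = N_h/N.
x̄_st = (550·15.8 + 380·39.8 + 70·33.0) / 1000 = 26.1240

x̄_st ≈ 26.12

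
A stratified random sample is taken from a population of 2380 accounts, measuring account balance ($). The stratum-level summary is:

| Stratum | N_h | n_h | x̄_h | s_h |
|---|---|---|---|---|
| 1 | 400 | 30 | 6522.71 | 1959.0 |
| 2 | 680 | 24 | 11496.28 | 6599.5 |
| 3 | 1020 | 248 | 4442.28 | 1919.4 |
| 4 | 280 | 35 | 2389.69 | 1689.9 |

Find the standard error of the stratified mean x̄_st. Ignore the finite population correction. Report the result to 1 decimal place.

SE(x̄_st) ≈ 394.5

V̂(x̄_st) = Σ W_h² s_h²/n_h, with W_h = N_h/N and N = 2380:
  stratum 1: (400/2380)²·1959.0²/30 = 3613.38
  stratum 2: (680/2380)²·6599.5²/24 = 148141
  stratum 3: (1020/2380)²·1919.4²/248 = 2728.51
  stratum 4: (280/2380)²·1689.9²/35 = 1129.32
V̂(x̄_st) = 155612
SE(x̄_st) = √155612 = 394.477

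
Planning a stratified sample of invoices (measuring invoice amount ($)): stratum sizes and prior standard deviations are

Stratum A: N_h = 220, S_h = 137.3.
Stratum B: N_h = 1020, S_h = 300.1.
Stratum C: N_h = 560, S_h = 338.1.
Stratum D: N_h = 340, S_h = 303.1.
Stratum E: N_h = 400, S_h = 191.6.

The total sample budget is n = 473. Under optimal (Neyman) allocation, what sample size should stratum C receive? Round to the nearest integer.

127

Neyman allocation: n_h = n · N_h S_h / Σ N_i S_i, with n = 473.
  stratum A: N_h·S_h = 220·137.3 = 30206.00
  stratum B: N_h·S_h = 1020·300.1 = 306102.00
  stratum C: N_h·S_h = 560·338.1 = 189336.00
  stratum D: N_h·S_h = 340·303.1 = 103054.00
  stratum E: N_h·S_h = 400·191.6 = 76640.00
Σ N_h S_h = 705338.00
n for stratum C = 473·189336.00/705338.00 = 126.969 → 127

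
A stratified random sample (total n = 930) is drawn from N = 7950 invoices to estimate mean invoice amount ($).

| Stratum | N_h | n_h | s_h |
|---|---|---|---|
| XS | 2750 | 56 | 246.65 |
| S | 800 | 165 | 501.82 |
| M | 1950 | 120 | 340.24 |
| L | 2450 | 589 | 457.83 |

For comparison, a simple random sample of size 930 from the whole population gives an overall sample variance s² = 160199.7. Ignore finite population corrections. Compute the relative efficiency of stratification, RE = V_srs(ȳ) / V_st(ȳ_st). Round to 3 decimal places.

RE ≈ 0.726

V̂(ȳ_st) = Σ W_h² s_h²/n_h, with W_h = N_h/N and N = 7950:
  stratum XS: (2750/7950)²·246.65²/56 = 129.989
  stratum S: (800/7950)²·501.82²/165 = 15.4546
  stratum M: (1950/7950)²·340.24²/120 = 58.0396
  stratum L: (2450/7950)²·457.83²/589 = 33.798
V_st = 237.281
V_srs = s²/n = 160199.7/930 = 172.258
Relative efficiency = V_srs / V_st = 172.258/237.281 = 0.7260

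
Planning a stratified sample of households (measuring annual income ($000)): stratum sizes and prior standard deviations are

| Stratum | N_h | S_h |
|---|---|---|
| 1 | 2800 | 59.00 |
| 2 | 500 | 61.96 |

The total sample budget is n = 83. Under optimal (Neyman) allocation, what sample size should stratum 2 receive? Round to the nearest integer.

Neyman allocation: n_h = n · N_h S_h / Σ N_i S_i, with n = 83.
  stratum 1: N_h·S_h = 2800·59.00 = 165200.00
  stratum 2: N_h·S_h = 500·61.96 = 30980.00
Σ N_h S_h = 196180.00
n for stratum 2 = 83·30980.00/196180.00 = 13.107 → 13

13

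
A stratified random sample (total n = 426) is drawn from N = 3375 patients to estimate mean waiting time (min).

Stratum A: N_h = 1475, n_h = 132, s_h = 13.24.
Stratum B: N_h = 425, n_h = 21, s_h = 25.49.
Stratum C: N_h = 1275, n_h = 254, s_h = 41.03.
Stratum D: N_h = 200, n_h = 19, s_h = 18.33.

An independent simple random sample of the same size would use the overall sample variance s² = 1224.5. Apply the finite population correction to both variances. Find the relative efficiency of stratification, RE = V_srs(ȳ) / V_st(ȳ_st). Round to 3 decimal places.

RE ≈ 1.662

V̂(ȳ_st) = Σ W_h² (1 − n_h/N_h) s_h²/n_h, with W_h = N_h/N and N = 3375:
  stratum A: (1475/3375)²·(1 − 132/1475)·13.24²/132 = 0.230952
  stratum B: (425/3375)²·(1 − 21/425)·25.49²/21 = 0.466383
  stratum C: (1275/3375)²·(1 − 254/1275)·41.03²/254 = 0.757456
  stratum D: (200/3375)²·(1 − 19/200)·18.33²/19 = 0.0561995
V_st = 1.51099
V_srs = (1 − 426/3375)·1224.5/426 = 2.5116
Relative efficiency = V_srs / V_st = 2.5116/1.51099 = 1.6622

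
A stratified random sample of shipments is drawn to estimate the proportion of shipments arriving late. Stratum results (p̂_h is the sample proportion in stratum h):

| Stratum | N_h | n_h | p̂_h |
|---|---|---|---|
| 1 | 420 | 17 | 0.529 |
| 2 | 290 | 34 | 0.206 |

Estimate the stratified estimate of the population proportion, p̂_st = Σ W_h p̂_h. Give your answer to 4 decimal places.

p̂_st ≈ 0.3971

N = 710; stratum weights W_h = N_h/N.
p̂_st = Σ W_h p̂_h = (420·0.529 + 290·0.206)/710 = 0.39707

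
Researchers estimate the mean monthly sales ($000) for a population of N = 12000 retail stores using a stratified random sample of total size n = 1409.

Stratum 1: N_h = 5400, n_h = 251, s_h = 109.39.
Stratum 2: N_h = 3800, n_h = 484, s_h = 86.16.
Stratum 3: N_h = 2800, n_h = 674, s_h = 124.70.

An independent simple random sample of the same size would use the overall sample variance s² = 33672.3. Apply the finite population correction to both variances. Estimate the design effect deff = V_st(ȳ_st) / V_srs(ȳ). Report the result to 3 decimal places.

V̂(ȳ_st) = Σ W_h² (1 − n_h/N_h) s_h²/n_h, with W_h = N_h/N and N = 12000:
  stratum 1: (5400/12000)²·(1 − 251/5400)·109.39²/251 = 9.20525
  stratum 2: (3800/12000)²·(1 − 484/3800)·86.16²/484 = 1.34215
  stratum 3: (2800/12000)²·(1 − 674/2800)·124.70²/674 = 0.953744
V_st = 11.5011
V_srs = (1 − 1409/12000)·33672.3/1409 = 21.092
deff = V_st / V_srs = 11.5011/21.092 = 0.5453

deff ≈ 0.545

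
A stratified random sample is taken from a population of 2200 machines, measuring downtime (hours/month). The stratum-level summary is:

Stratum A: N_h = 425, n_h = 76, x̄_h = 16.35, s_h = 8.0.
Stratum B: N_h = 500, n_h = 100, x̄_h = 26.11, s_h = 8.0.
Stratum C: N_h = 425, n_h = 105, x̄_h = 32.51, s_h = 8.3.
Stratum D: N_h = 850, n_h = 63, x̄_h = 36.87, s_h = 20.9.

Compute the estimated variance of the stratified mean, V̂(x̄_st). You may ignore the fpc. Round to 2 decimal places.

V̂(x̄_st) = Σ W_h² s_h²/n_h, with W_h = N_h/N and N = 2200:
  stratum A: (425/2200)²·8.0²/76 = 0.0314267
  stratum B: (500/2200)²·8.0²/100 = 0.0330579
  stratum C: (425/2200)²·8.3²/105 = 0.024485
  stratum D: (850/2200)²·20.9²/63 = 1.03501
V̂(x̄_st) = 1.12398

V̂(x̄_st) ≈ 1.12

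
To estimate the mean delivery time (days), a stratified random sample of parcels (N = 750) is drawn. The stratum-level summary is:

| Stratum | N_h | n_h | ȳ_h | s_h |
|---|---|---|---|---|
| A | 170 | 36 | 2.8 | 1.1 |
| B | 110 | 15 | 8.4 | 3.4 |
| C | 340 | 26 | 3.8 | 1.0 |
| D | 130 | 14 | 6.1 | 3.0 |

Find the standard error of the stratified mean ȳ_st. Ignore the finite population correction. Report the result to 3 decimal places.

V̂(ȳ_st) = Σ W_h² s_h²/n_h, with W_h = N_h/N and N = 750:
  stratum A: (170/750)²·1.1²/36 = 0.00172686
  stratum B: (110/750)²·3.4²/15 = 0.0165779
  stratum C: (340/750)²·1.0²/26 = 0.00790427
  stratum D: (130/750)²·3.0²/14 = 0.0193143
V̂(ȳ_st) = 0.0455233
SE(ȳ_st) = √0.0455233 = 0.213362

SE(ȳ_st) ≈ 0.213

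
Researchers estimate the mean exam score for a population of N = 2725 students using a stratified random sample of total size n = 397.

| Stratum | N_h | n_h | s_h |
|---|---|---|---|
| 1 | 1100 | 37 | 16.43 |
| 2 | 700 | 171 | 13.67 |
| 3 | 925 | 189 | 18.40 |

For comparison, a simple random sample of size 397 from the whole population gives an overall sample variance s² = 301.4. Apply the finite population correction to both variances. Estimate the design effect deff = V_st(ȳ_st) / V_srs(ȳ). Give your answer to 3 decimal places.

deff ≈ 2.109

V̂(ȳ_st) = Σ W_h² (1 − n_h/N_h) s_h²/n_h, with W_h = N_h/N and N = 2725:
  stratum 1: (1100/2725)²·(1 − 37/1100)·16.43²/37 = 1.14886
  stratum 2: (700/2725)²·(1 − 171/700)·13.67²/171 = 0.0544956
  stratum 3: (925/2725)²·(1 − 189/925)·18.40²/189 = 0.164233
V_st = 1.36759
V_srs = (1 − 397/2725)·301.4/397 = 0.648588
deff = V_st / V_srs = 1.36759/0.648588 = 2.1086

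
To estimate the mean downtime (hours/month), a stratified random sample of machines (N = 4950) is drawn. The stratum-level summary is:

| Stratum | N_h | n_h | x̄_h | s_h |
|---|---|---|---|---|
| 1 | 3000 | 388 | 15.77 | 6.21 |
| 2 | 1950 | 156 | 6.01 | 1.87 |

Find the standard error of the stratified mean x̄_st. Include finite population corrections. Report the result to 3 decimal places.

V̂(x̄_st) = Σ W_h² (1 − n_h/N_h) s_h²/n_h, with W_h = N_h/N and N = 4950:
  stratum 1: (3000/4950)²·(1 − 388/3000)·6.21²/388 = 0.031786
  stratum 2: (1950/4950)²·(1 − 156/1950)·1.87²/156 = 0.00320041
V̂(x̄_st) = 0.0349864
SE(x̄_st) = √0.0349864 = 0.187046

SE(x̄_st) ≈ 0.187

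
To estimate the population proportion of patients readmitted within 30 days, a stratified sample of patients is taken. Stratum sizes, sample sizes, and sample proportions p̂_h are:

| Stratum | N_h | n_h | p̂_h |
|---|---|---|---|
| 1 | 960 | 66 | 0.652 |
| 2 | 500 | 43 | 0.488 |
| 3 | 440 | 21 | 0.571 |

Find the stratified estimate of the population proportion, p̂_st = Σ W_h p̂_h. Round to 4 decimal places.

p̂_st ≈ 0.5901

N = 1900; stratum weights W_h = N_h/N.
p̂_st = Σ W_h p̂_h = (960·0.652 + 500·0.488 + 440·0.571)/1900 = 0.59008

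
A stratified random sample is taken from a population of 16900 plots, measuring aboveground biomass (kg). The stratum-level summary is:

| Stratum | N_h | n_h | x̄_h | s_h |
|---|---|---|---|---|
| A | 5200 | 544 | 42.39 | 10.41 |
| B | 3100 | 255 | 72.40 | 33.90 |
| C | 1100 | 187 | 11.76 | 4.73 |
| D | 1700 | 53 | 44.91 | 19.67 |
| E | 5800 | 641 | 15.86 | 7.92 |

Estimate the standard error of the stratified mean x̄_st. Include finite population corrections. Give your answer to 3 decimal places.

V̂(x̄_st) = Σ W_h² (1 − n_h/N_h) s_h²/n_h, with W_h = N_h/N and N = 16900:
  stratum A: (5200/16900)²·(1 − 544/5200)·10.41²/544 = 0.0168867
  stratum B: (3100/16900)²·(1 − 255/3100)·33.90²/255 = 0.139165
  stratum C: (1100/16900)²·(1 − 187/1100)·4.73²/187 = 0.000420698
  stratum D: (1700/16900)²·(1 − 53/1700)·19.67²/53 = 0.0715652
  stratum E: (5800/16900)²·(1 − 641/5800)·7.92²/641 = 0.0102521
V̂(x̄_st) = 0.23829
SE(x̄_st) = √0.23829 = 0.488149

SE(x̄_st) ≈ 0.488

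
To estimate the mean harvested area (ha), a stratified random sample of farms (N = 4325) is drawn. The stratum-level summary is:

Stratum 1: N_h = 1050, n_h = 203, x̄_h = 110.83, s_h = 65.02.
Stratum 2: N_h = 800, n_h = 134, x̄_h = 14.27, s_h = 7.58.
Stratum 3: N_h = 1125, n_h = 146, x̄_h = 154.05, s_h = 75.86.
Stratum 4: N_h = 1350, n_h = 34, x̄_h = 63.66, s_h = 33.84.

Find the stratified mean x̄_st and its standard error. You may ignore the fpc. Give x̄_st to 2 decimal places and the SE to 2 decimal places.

x̄_st = Σ W_h x̄_h = (1050·110.83 + 800·14.27 + 1125·154.05 + 1350·63.66)/4325 = 89.48780
V̂(x̄_st) = Σ W_h² s_h²/n_h, with W_h = N_h/N and N = 4325:
  stratum 1: (1050/4325)²·65.02²/203 = 1.22745
  stratum 2: (800/4325)²·7.58²/134 = 0.0146704
  stratum 3: (1125/4325)²·75.86²/146 = 2.66689
  stratum 4: (1350/4325)²·33.84²/34 = 3.28154
V̂(x̄_st) = 7.19055
SE(x̄_st) = √7.19055 = 2.68152

x̄_st ≈ 89.49, SE ≈ 2.68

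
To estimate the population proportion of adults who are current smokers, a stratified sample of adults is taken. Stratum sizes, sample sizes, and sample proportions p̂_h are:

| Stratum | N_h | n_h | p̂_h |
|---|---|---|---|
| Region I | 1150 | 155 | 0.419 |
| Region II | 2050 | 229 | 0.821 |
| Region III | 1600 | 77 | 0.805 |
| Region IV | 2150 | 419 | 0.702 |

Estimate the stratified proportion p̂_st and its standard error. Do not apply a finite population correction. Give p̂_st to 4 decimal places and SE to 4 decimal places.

p̂_st ≈ 0.7140, SE ≈ 0.0160

N = 6950; stratum weights W_h = N_h/N.
p̂_st = Σ W_h p̂_h = (1150·0.419 + 2050·0.821 + 1600·0.805 + 2150·0.702)/6950 = 0.71399
V̂(p̂_st) = Σ W_h² p̂_h(1−p̂_h)/(n_h−1):
  stratum Region I: (1150/6950)²·0.419·0.581/154 = 4.32808e-05
  stratum Region II: (2050/6950)²·0.821·0.179/228 = 5.60789e-05
  stratum Region III: (1600/6950)²·0.805·0.195/76 = 0.000109468
  stratum Region IV: (2150/6950)²·0.702·0.298/418 = 4.78944e-05
V̂(p̂_st) = 0.000256722; SE = √V̂ = 0.0160225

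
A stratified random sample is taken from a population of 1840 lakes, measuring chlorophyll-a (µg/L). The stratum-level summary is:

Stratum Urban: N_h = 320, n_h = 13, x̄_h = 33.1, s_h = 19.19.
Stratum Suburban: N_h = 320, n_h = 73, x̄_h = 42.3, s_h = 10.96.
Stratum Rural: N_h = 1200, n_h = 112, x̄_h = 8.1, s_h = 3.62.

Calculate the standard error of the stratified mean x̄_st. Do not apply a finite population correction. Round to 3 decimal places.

V̂(x̄_st) = Σ W_h² s_h²/n_h, with W_h = N_h/N and N = 1840:
  stratum Urban: (320/1840)²·19.19²/13 = 0.856783
  stratum Suburban: (320/1840)²·10.96²/73 = 0.0497694
  stratum Rural: (1200/1840)²·3.62²/112 = 0.0497652
V̂(x̄_st) = 0.956318
SE(x̄_st) = √0.956318 = 0.977915

SE(x̄_st) ≈ 0.978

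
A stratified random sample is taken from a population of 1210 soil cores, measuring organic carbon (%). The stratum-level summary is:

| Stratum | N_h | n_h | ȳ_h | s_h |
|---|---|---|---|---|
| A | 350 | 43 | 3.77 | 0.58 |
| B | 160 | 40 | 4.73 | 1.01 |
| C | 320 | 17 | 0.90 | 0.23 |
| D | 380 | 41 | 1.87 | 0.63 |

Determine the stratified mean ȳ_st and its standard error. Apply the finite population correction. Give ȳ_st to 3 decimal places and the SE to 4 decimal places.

ȳ_st ≈ 2.541, SE ≈ 0.0443

ȳ_st = Σ W_h ȳ_h = (350·3.77 + 160·4.73 + 320·0.90 + 380·1.87)/1210 = 2.54124
V̂(ȳ_st) = Σ W_h² (1 − n_h/N_h) s_h²/n_h, with W_h = N_h/N and N = 1210:
  stratum A: (350/1210)²·(1 − 43/350)·0.58²/43 = 0.000574147
  stratum B: (160/1210)²·(1 − 40/160)·1.01²/40 = 0.000334436
  stratum C: (320/1210)²·(1 − 17/320)·0.23²/17 = 0.000206077
  stratum D: (380/1210)²·(1 − 41/380)·0.63²/41 = 0.000851745
V̂(ȳ_st) = 0.00196641
SE(ȳ_st) = √0.00196641 = 0.0443442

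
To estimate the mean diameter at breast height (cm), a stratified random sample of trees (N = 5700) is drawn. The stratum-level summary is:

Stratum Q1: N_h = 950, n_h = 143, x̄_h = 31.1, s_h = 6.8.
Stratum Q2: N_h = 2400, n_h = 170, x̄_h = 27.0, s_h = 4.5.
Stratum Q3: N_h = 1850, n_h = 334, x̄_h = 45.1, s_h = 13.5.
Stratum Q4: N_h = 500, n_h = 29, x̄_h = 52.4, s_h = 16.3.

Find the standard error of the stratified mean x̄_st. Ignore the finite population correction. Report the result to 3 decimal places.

SE(x̄_st) ≈ 0.398

V̂(x̄_st) = Σ W_h² s_h²/n_h, with W_h = N_h/N and N = 5700:
  stratum Q1: (950/5700)²·6.8²/143 = 0.00898213
  stratum Q2: (2400/5700)²·4.5²/170 = 0.0211178
  stratum Q3: (1850/5700)²·13.5²/334 = 0.0574797
  stratum Q4: (500/5700)²·16.3²/29 = 0.0704965
V̂(x̄_st) = 0.158076
SE(x̄_st) = √0.158076 = 0.397588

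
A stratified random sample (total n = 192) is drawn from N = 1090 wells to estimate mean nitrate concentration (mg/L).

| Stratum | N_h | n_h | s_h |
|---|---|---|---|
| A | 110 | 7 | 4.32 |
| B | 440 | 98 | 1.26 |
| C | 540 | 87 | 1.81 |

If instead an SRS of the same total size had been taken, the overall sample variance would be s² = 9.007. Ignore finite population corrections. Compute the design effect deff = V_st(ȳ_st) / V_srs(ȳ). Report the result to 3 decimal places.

V̂(ȳ_st) = Σ W_h² s_h²/n_h, with W_h = N_h/N and N = 1090:
  stratum A: (110/1090)²·4.32²/7 = 0.027152
  stratum B: (440/1090)²·1.26²/98 = 0.00263978
  stratum C: (540/1090)²·1.81²/87 = 0.00924214
V_st = 0.0390339
V_srs = s²/n = 9.007/192 = 0.0469115
deff = V_st / V_srs = 0.0390339/0.0469115 = 0.8321

deff ≈ 0.832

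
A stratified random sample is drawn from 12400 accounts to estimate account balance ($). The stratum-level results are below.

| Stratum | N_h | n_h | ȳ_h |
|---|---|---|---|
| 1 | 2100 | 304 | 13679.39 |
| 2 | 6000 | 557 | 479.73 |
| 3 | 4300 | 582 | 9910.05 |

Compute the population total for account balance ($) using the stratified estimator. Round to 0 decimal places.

τ̂_st = Σ N_h ȳ_h = 2100·13679.39 + 6000·479.73 + 4300·9910.05 = 74218314

τ̂_st ≈ 74218314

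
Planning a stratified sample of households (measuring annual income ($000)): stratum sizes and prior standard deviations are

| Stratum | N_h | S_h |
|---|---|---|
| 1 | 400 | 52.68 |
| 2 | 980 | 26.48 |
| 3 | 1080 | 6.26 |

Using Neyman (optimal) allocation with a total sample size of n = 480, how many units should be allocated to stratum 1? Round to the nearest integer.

188

Neyman allocation: n_h = n · N_h S_h / Σ N_i S_i, with n = 480.
  stratum 1: N_h·S_h = 400·52.68 = 21072.00
  stratum 2: N_h·S_h = 980·26.48 = 25950.40
  stratum 3: N_h·S_h = 1080·6.26 = 6760.80
Σ N_h S_h = 53783.20
n for stratum 1 = 480·21072.00/53783.20 = 188.062 → 188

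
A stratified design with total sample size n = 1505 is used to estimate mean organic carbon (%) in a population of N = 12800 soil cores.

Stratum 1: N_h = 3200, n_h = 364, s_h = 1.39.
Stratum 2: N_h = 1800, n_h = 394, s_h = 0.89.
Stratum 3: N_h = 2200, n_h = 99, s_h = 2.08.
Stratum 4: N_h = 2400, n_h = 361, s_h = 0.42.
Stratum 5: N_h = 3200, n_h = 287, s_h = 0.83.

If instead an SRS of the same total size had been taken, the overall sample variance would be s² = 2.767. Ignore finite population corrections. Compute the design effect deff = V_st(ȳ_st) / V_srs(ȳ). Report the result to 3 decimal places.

V̂(ȳ_st) = Σ W_h² s_h²/n_h, with W_h = N_h/N and N = 12800:
  stratum 1: (3200/12800)²·1.39²/364 = 0.000331748
  stratum 2: (1800/12800)²·0.89²/394 = 3.97566e-05
  stratum 3: (2200/12800)²·2.08²/99 = 0.00129097
  stratum 4: (2400/12800)²·0.42²/361 = 1.71788e-05
  stratum 5: (3200/12800)²·0.83²/287 = 0.000150022
V_st = 0.00182968
V_srs = s²/n = 2.767/1505 = 0.00183854
deff = V_st / V_srs = 0.00182968/0.00183854 = 0.9952

deff ≈ 0.995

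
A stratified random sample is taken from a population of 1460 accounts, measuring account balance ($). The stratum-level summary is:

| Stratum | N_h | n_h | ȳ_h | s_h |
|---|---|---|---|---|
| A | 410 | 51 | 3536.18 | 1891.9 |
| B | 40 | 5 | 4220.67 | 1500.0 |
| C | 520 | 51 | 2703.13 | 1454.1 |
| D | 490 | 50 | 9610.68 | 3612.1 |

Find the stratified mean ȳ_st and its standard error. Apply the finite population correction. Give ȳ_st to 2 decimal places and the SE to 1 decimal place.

ȳ_st = Σ W_h ȳ_h = (410·3536.18 + 40·4220.67 + 520·2703.13 + 490·9610.68)/1460 = 5296.93247
V̂(ȳ_st) = Σ W_h² (1 − n_h/N_h) s_h²/n_h, with W_h = N_h/N and N = 1460:
  stratum A: (410/1460)²·(1 − 51/410)·1891.9²/51 = 4846.17
  stratum B: (40/1460)²·(1 − 5/40)·1500.0²/5 = 295.553
  stratum C: (520/1460)²·(1 − 51/520)·1454.1²/51 = 4743.39
  stratum D: (490/1460)²·(1 − 50/490)·3612.1²/50 = 26393.2
V̂(ȳ_st) = 36278.3
SE(ȳ_st) = √36278.3 = 190.469

ȳ_st ≈ 5296.93, SE ≈ 190.5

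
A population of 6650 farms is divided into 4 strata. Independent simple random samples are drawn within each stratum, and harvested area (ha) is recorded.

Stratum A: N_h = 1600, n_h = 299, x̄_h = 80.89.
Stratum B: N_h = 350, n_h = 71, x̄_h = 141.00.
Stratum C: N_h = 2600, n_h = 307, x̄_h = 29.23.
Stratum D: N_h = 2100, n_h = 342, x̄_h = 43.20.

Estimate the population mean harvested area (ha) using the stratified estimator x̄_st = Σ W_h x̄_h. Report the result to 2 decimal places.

x̄_st ≈ 51.95

N = Σ N_h = 6650. Stratum weights W_h = N_h/N.
x̄_st = (1600·80.89 + 350·141.00 + 2600·29.23 + 2100·43.20) / 6650 = 51.9537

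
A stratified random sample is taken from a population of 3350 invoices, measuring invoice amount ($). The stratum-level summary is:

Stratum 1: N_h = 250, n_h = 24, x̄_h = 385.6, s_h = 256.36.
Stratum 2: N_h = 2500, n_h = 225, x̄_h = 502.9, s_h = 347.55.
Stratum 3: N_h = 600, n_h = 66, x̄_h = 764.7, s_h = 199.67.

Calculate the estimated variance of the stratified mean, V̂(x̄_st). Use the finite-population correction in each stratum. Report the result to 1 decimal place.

V̂(x̄_st) = Σ W_h² (1 − n_h/N_h) s_h²/n_h, with W_h = N_h/N and N = 3350:
  stratum 1: (250/3350)²·(1 − 24/250)·256.36²/24 = 13.7863
  stratum 2: (2500/3350)²·(1 − 225/2500)·347.55²/225 = 272.072
  stratum 3: (600/3350)²·(1 − 66/600)·199.67²/66 = 17.2458
V̂(x̄_st) = 303.104

V̂(x̄_st) ≈ 303.1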